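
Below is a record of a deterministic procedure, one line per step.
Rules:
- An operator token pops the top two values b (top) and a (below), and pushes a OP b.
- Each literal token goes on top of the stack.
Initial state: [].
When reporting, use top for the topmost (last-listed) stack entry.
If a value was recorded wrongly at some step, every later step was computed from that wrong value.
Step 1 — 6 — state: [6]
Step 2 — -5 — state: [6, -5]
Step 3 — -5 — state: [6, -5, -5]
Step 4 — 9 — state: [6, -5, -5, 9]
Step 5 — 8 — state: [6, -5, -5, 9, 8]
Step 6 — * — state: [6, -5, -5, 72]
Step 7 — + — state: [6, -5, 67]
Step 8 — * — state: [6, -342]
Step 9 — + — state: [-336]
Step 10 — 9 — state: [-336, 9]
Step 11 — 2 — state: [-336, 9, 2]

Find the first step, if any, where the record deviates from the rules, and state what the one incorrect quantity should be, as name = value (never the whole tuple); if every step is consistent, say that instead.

1. push 6: top = 6 (same as recorded)
2. push -5: top = -5 (confirmed correct)
3. push -5: top = -5 (verified)
4. push 9: top = 9 (matches)
5. push 8: top = 8 (same as recorded)
6. 9 * 8 = 72 (consistent with the record)
7. -5 + 72 = 67 (same as recorded)
8. -5 * 67 = -335 (a discrepancy with the record)
So the first discrepancy is step 8, where the right value is top = -335.

step 8, top = -335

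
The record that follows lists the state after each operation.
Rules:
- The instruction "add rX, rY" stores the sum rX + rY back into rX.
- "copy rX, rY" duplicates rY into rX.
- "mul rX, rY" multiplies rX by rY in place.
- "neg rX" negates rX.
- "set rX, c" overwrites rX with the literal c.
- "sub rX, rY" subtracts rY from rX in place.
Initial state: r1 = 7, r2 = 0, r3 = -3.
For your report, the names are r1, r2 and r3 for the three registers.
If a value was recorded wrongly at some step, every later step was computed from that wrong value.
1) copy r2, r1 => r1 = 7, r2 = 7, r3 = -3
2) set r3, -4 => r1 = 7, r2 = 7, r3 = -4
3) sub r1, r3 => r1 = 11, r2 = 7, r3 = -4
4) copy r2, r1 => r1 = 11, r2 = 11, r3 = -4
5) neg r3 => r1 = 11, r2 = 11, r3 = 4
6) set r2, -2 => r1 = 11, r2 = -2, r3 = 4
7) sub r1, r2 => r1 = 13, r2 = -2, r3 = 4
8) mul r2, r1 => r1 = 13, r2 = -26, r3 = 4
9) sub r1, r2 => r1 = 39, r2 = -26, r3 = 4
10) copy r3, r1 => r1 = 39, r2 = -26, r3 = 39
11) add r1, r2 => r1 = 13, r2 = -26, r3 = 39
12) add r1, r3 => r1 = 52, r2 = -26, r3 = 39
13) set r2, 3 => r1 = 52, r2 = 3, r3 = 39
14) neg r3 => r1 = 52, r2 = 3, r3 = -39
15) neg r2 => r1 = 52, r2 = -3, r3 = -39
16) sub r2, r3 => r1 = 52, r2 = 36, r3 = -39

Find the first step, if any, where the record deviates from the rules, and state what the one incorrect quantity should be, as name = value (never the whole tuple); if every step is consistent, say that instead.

no error

1. r2 = 7 (checks out)
2. r3 = -4 (verified)
3. r1 = 7 - -4 = 11 (in agreement)
4. r2 = 11 (checks out)
5. r3 = -(-4) = 4 (in agreement)
6. r2 = -2 (same as recorded)
7. r1 = 11 - -2 = 13 (same as recorded)
8. r2 = -2 * 13 = -26 (same as recorded)
9. r1 = 13 - -26 = 39 (verified)
10. r3 = 39 (confirmed correct)
11. r1 = 39 + -26 = 13 (no discrepancy)
12. r1 = 13 + 39 = 52 (checks out)
13. r2 = 3 (agrees with the record)
14. r3 = -(39) = -39 (same as recorded)
15. r2 = -(3) = -3 (in agreement)
16. r2 = -3 - -39 = 36 (no discrepancy)
The whole run recomputes cleanly — no discrepancies.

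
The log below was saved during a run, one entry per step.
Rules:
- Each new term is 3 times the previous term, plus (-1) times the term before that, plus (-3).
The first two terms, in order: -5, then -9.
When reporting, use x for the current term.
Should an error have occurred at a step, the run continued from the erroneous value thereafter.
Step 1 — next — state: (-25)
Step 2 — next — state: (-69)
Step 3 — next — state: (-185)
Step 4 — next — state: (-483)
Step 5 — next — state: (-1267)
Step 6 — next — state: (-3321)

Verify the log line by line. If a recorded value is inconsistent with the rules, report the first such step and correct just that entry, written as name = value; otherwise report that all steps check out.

Step 1: x = 3*(-9) + (-1)*(-5) + (-3) = -25 — in agreement.
Step 2: x = 3*(-25) + (-1)*(-9) + (-3) = -69 — confirmed correct.
Step 3: x = 3*(-69) + (-1)*(-25) + (-3) = -185 — verified.
Step 4: x = 3*(-185) + (-1)*(-69) + (-3) = -489 — the entry is off here.
Conclusion: step 4 carries the first error; the entry should be x = -489.

step 4, x = -489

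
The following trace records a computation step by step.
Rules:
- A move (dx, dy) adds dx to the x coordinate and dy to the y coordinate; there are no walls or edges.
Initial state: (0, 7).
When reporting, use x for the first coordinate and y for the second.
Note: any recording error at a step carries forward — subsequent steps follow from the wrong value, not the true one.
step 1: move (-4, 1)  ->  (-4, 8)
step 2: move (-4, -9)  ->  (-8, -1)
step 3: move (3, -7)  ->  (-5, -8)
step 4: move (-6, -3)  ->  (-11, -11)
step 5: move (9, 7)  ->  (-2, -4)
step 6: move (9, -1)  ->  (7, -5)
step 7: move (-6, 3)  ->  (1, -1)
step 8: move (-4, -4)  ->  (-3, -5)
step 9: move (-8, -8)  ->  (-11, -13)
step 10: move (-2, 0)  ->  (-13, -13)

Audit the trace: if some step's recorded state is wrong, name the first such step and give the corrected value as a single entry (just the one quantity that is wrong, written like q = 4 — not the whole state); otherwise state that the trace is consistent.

step 7, y = -2

Recomputing the run from the initial state:
step 1: x = -4, y = 8
step 2: x = -8, y = -1
step 3: x = -5, y = -8
step 4: x = -11, y = -11
step 5: x = -2, y = -4
step 6: x = 7, y = -5
step 7: x = 1, y = -2
step 8: x = -3, y = -6
step 9: x = -11, y = -14
step 10: x = -13, y = -14
The first disagreement with the trace is at step 7, where the value should be y = -2.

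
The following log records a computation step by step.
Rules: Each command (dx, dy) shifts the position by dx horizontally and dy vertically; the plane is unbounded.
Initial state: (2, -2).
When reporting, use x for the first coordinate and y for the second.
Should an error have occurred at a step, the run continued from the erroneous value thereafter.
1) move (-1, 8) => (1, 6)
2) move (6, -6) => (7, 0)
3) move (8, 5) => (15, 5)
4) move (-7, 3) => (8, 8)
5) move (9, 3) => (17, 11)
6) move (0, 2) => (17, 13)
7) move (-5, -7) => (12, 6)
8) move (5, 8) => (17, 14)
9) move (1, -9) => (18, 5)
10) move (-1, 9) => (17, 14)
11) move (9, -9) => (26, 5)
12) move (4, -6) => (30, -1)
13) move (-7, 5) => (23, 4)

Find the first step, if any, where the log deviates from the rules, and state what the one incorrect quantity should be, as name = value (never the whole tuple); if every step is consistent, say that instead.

Recomputing the run from the initial state:
step 1: x = 1, y = 6
step 2: x = 7, y = 0
step 3: x = 15, y = 5
step 4: x = 8, y = 8
step 5: x = 17, y = 11
step 6: x = 17, y = 13
step 7: x = 12, y = 6
step 8: x = 17, y = 14
step 9: x = 18, y = 5
step 10: x = 17, y = 14
step 11: x = 26, y = 5
step 12: x = 30, y = -1
step 13: x = 23, y = 4
This matches the log at every step.

no error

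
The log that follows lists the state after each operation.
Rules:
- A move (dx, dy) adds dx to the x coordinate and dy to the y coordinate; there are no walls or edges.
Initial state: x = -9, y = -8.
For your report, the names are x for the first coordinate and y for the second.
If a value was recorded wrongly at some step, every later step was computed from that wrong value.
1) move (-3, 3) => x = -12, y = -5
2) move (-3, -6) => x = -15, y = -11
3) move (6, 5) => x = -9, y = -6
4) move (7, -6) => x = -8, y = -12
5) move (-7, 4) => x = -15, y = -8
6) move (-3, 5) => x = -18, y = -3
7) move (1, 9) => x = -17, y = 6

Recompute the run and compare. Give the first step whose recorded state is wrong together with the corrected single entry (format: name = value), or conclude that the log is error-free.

step 1: x = -9 + (-3) = -12, y = -8 + (3) = -5 -> confirmed correct
step 2: x = -12 + (-3) = -15, y = -5 + (-6) = -11 -> checks out
step 3: x = -15 + (6) = -9, y = -11 + (5) = -6 -> no discrepancy
step 4: x = -9 + (7) = -2, y = -6 + (-6) = -12 -> this is not what the log shows
Step 4 is the first one off; corrected, x = -2.

step 4, x = -2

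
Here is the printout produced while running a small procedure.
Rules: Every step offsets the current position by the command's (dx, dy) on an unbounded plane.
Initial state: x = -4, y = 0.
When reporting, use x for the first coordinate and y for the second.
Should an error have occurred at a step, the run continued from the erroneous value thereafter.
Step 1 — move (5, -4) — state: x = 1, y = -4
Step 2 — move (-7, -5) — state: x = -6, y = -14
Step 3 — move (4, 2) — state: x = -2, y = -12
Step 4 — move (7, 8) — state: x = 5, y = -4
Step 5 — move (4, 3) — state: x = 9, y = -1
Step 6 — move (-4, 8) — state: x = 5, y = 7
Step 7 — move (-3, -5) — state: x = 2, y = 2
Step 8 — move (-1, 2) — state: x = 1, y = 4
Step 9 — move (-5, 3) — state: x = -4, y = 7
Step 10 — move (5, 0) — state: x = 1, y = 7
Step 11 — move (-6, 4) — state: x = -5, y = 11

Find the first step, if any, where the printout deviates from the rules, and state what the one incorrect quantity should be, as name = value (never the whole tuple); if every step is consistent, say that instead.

Step 1: x = -4 + (5) = 1, y = 0 + (-4) = -4 — in agreement.
Step 2: x = 1 + (-7) = -6, y = -4 + (-5) = -9 — first mismatch against the printout.
Step 2 is the first one off; corrected, y = -9.

step 2, y = -9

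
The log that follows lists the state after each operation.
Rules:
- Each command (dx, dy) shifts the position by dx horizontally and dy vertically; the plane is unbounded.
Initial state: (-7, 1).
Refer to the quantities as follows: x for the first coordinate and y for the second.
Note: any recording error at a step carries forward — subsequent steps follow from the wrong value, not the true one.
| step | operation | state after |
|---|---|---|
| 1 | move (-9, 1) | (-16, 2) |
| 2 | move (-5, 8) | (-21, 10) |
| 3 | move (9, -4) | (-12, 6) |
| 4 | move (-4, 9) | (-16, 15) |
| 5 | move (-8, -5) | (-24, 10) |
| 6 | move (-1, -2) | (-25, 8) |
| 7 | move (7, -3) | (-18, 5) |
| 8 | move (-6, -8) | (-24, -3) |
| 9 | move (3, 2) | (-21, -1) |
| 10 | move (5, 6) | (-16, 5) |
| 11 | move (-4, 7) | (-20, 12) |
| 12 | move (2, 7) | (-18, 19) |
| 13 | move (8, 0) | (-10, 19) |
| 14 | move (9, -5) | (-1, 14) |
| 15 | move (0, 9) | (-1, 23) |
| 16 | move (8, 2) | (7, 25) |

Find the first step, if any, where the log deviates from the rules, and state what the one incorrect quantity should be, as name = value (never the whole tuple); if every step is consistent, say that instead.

step 1: x = -7 + (-9) = -16, y = 1 + (1) = 2 -> agrees with the log
step 2: x = -16 + (-5) = -21, y = 2 + (8) = 10 -> agrees with the log
step 3: x = -21 + (9) = -12, y = 10 + (-4) = 6 -> agrees with the log
step 4: x = -12 + (-4) = -16, y = 6 + (9) = 15 -> consistent with the log
step 5: x = -16 + (-8) = -24, y = 15 + (-5) = 10 -> checks out
step 6: x = -24 + (-1) = -25, y = 10 + (-2) = 8 -> confirmed correct
step 7: x = -25 + (7) = -18, y = 8 + (-3) = 5 -> consistent with the log
step 8: x = -18 + (-6) = -24, y = 5 + (-8) = -3 -> confirmed correct
step 9: x = -24 + (3) = -21, y = -3 + (2) = -1 -> consistent with the log
step 10: x = -21 + (5) = -16, y = -1 + (6) = 5 -> checks out
step 11: x = -16 + (-4) = -20, y = 5 + (7) = 12 -> same as recorded
step 12: x = -20 + (2) = -18, y = 12 + (7) = 19 -> confirmed correct
step 13: x = -18 + (8) = -10, y = 19 + (0) = 19 -> no discrepancy
step 14: x = -10 + (9) = -1, y = 19 + (-5) = 14 -> verified
step 15: x = -1 + (0) = -1, y = 14 + (9) = 23 -> verified
step 16: x = -1 + (8) = 7, y = 23 + (2) = 25 -> in agreement
All steps check out; nothing to correct.

no error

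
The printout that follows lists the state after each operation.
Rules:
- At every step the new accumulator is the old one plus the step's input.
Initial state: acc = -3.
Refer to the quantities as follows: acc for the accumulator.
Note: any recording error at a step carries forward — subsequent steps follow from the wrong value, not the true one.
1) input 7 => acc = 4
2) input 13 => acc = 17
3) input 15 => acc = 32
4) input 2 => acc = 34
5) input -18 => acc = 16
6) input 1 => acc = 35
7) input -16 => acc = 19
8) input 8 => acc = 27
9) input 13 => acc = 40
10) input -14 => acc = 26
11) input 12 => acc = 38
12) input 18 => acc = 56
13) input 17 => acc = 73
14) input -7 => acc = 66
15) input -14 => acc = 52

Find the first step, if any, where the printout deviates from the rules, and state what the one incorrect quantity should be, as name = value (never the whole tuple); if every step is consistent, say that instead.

1. acc = -3 + 7 = 4 (checks out)
2. acc = 4 + 13 = 17 (no discrepancy)
3. acc = 17 + 15 = 32 (consistent with the printout)
4. acc = 32 + 2 = 34 (confirmed correct)
5. acc = 34 + -18 = 16 (same as recorded)
6. acc = 16 + 1 = 17 (not what was recorded)
Step 6 is the first one off; corrected, acc = 17.

step 6, acc = 17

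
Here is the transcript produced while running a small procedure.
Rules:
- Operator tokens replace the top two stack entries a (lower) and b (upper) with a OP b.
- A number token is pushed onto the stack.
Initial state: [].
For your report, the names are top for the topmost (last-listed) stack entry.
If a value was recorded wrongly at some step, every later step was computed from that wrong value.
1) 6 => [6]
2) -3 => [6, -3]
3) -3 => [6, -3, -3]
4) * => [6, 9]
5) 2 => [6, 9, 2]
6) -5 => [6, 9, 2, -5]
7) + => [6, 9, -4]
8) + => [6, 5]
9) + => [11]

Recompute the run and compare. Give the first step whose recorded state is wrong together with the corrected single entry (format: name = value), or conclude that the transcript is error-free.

step 7, top = -3

Step 1: push 6: top = 6 — exactly as logged.
Step 2: push -3: top = -3 — exactly as logged.
Step 3: push -3: top = -3 — same as recorded.
Step 4: -3 * -3 = 9 — in agreement.
Step 5: push 2: top = 2 — verified.
Step 6: push -5: top = -5 — agrees with the transcript.
Step 7: 2 + -5 = -3 — the transcript disagrees here.
First deviation found at step 7; the corrected entry is top = -3.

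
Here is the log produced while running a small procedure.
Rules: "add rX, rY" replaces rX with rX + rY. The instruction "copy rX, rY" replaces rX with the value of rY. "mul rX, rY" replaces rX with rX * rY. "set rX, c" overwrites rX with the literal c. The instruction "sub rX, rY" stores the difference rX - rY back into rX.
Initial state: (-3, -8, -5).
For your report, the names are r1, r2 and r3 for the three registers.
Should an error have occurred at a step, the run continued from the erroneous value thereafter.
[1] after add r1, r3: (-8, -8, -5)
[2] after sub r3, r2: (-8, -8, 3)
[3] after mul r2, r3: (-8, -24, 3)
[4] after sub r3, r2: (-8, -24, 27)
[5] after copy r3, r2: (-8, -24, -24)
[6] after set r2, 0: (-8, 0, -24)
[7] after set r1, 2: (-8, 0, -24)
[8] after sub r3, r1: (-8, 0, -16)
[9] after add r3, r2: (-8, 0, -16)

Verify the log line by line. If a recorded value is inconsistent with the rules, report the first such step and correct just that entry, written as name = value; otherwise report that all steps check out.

step 7, r1 = 2

1. r1 = -3 + -5 = -8 (in agreement)
2. r3 = -5 - -8 = 3 (checks out)
3. r2 = -8 * 3 = -24 (same as recorded)
4. r3 = 3 - -24 = 27 (verified)
5. r3 = -24 (agrees with the log)
6. r2 = 0 (checks out)
7. r1 = 2 (the log has a different value)
So the first discrepancy is step 7, where the right value is r1 = 2.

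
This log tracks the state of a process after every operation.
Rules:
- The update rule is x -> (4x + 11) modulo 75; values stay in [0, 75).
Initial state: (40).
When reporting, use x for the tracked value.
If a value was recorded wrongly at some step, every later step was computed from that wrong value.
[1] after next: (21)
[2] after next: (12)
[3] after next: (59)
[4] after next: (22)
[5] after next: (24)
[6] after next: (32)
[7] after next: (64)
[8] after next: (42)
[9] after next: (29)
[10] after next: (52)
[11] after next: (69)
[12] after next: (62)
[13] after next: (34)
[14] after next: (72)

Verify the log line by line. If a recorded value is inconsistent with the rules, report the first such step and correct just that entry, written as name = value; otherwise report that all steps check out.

Step 1: x = (4*40 + 11) mod 75 = 21 — confirmed correct.
Step 2: x = (4*21 + 11) mod 75 = 20 — the recorded entry deviates here.
First incorrect step: 2; the correct value is x = 20.

step 2, x = 20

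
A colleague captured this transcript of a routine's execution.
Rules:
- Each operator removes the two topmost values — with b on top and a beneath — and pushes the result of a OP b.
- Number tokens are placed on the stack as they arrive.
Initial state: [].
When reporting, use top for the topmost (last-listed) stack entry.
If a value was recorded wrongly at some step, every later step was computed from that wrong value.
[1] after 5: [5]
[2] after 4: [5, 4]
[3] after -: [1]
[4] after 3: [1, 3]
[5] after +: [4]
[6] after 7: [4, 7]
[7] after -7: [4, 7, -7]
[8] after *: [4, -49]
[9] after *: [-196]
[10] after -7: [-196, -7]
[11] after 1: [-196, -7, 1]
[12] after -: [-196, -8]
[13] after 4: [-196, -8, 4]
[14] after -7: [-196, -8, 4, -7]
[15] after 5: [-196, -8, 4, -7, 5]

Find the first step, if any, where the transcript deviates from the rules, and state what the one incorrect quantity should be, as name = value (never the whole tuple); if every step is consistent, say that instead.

Step 1: push 5: top = 5 — confirmed correct.
Step 2: push 4: top = 4 — consistent with the transcript.
Step 3: 5 - 4 = 1 — exactly as logged.
Step 4: push 3: top = 3 — same as recorded.
Step 5: 1 + 3 = 4 — checks out.
Step 6: push 7: top = 7 — confirmed correct.
Step 7: push -7: top = -7 — checks out.
Step 8: 7 * -7 = -49 — no discrepancy.
Step 9: 4 * -49 = -196 — agrees with the transcript.
Step 10: push -7: top = -7 — same as recorded.
Step 11: push 1: top = 1 — checks out.
Step 12: -7 - 1 = -8 — verified.
Step 13: push 4: top = 4 — matches.
Step 14: push -7: top = -7 — in agreement.
Step 15: push 5: top = 5 — no discrepancy.
Each recorded entry agrees with the recomputation.

no error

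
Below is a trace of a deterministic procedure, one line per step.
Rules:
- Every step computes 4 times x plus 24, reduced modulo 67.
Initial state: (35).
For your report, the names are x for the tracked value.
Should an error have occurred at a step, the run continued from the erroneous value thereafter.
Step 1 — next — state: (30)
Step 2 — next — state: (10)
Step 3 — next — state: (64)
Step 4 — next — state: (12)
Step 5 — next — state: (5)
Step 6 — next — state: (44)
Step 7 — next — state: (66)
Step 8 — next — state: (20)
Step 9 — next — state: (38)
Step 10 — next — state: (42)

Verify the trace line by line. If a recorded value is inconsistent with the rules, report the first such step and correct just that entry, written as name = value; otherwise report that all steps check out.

step 9, x = 37

1. x = (4*35 + 24) mod 67 = 30 (verified)
2. x = (4*30 + 24) mod 67 = 10 (same as recorded)
3. x = (4*10 + 24) mod 67 = 64 (in agreement)
4. x = (4*64 + 24) mod 67 = 12 (same as recorded)
5. x = (4*12 + 24) mod 67 = 5 (verified)
6. x = (4*5 + 24) mod 67 = 44 (checks out)
7. x = (4*44 + 24) mod 67 = 66 (checks out)
8. x = (4*66 + 24) mod 67 = 20 (checks out)
9. x = (4*20 + 24) mod 67 = 37 (the recorded entry deviates here)
First incorrect step: 9; the correct value is x = 37.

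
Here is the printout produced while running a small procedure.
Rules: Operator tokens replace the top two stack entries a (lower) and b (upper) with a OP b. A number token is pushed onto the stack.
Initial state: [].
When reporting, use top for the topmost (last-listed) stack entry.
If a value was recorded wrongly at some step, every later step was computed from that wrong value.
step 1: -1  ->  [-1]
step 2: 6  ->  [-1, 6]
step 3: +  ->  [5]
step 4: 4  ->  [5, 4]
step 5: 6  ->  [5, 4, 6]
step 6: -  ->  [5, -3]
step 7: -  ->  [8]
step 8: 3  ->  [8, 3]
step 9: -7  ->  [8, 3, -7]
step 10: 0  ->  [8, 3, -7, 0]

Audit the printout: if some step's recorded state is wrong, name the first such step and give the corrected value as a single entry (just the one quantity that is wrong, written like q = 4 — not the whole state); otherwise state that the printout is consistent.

step 6, top = -2

Recomputing the run from the initial state:
step 1: [-1]
step 2: [-1, 6]
step 3: [5]
step 4: [5, 4]
step 5: [5, 4, 6]
step 6: [5, -2]
step 7: [7]
step 8: [7, 3]
step 9: [7, 3, -7]
step 10: [7, 3, -7, 0]
The first disagreement with the printout is at step 6, where the value should be top = -2.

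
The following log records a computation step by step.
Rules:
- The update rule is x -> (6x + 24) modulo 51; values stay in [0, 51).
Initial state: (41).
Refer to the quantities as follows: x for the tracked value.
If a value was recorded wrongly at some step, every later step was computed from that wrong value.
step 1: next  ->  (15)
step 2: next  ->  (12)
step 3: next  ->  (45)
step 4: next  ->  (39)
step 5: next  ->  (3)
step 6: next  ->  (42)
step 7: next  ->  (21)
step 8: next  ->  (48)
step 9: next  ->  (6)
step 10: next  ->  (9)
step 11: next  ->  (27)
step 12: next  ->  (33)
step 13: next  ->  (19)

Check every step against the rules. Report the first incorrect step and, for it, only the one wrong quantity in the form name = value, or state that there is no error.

1. x = (6*41 + 24) mod 51 = 15 (confirmed correct)
2. x = (6*15 + 24) mod 51 = 12 (no discrepancy)
3. x = (6*12 + 24) mod 51 = 45 (no discrepancy)
4. x = (6*45 + 24) mod 51 = 39 (confirmed correct)
5. x = (6*39 + 24) mod 51 = 3 (verified)
6. x = (6*3 + 24) mod 51 = 42 (checks out)
7. x = (6*42 + 24) mod 51 = 21 (matches)
8. x = (6*21 + 24) mod 51 = 48 (checks out)
9. x = (6*48 + 24) mod 51 = 6 (confirmed correct)
10. x = (6*6 + 24) mod 51 = 9 (checks out)
11. x = (6*9 + 24) mod 51 = 27 (confirmed correct)
12. x = (6*27 + 24) mod 51 = 33 (no discrepancy)
13. x = (6*33 + 24) mod 51 = 18 (not what was recorded)
The earliest wrong entry is at step 13: it should read x = 18.

step 13, x = 18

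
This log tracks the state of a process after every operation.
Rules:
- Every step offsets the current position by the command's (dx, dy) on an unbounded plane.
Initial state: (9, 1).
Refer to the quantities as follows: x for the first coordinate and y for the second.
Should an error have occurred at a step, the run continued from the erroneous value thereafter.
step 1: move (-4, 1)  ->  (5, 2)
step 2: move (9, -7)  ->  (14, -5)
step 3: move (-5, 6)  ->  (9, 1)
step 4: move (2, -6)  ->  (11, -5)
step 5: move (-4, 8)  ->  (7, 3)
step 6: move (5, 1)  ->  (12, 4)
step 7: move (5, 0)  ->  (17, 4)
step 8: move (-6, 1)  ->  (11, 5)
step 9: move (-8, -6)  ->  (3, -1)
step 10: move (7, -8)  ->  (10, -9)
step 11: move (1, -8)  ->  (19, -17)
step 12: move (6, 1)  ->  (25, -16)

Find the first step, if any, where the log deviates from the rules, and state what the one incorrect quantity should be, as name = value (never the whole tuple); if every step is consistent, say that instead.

step 11, x = 11

1. x = 9 + (-4) = 5, y = 1 + (1) = 2 (exactly as logged)
2. x = 5 + (9) = 14, y = 2 + (-7) = -5 (exactly as logged)
3. x = 14 + (-5) = 9, y = -5 + (6) = 1 (consistent with the log)
4. x = 9 + (2) = 11, y = 1 + (-6) = -5 (no discrepancy)
5. x = 11 + (-4) = 7, y = -5 + (8) = 3 (same as recorded)
6. x = 7 + (5) = 12, y = 3 + (1) = 4 (same as recorded)
7. x = 12 + (5) = 17, y = 4 + (0) = 4 (confirmed correct)
8. x = 17 + (-6) = 11, y = 4 + (1) = 5 (same as recorded)
9. x = 11 + (-8) = 3, y = 5 + (-6) = -1 (verified)
10. x = 3 + (7) = 10, y = -1 + (-8) = -9 (in agreement)
11. x = 10 + (1) = 11, y = -9 + (-8) = -17 (the log disagrees here)
First deviation found at step 11; the corrected entry is x = 11.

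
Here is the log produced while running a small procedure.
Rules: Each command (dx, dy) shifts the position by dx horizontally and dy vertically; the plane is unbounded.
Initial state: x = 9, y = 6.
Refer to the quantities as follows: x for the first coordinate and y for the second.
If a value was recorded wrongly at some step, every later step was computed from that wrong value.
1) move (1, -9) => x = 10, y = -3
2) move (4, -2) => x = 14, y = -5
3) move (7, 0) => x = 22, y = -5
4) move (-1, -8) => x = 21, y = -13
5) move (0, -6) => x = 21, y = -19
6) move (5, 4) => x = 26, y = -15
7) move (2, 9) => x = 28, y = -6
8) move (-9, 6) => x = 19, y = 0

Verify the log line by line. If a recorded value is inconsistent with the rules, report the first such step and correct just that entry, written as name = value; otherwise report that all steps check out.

Recomputing the run from the initial state:
step 1: x = 10, y = -3
step 2: x = 14, y = -5
step 3: x = 21, y = -5
step 4: x = 20, y = -13
step 5: x = 20, y = -19
step 6: x = 25, y = -15
step 7: x = 27, y = -6
step 8: x = 18, y = 0
The first disagreement with the log is at step 3, where the value should be x = 21.

step 3, x = 21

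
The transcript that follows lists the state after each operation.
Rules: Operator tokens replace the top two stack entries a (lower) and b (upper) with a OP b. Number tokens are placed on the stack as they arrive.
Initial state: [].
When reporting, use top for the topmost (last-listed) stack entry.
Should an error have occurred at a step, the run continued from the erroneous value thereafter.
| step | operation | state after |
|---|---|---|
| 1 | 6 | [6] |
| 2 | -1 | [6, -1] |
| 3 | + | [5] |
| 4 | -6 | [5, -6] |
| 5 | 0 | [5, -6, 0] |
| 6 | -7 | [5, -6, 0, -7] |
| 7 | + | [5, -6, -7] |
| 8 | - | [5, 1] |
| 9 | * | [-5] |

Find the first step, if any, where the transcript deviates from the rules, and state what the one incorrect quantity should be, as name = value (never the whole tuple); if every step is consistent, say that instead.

1. push 6: top = 6 (no discrepancy)
2. push -1: top = -1 (in agreement)
3. 6 + -1 = 5 (consistent with the transcript)
4. push -6: top = -6 (agrees with the transcript)
5. push 0: top = 0 (consistent with the transcript)
6. push -7: top = -7 (checks out)
7. 0 + -7 = -7 (agrees with the transcript)
8. -6 - -7 = 1 (in agreement)
9. 5 * 1 = 5 (a discrepancy with the transcript)
That makes step 9 the first incorrect line — top = 5 is what it should show.

step 9, top = 5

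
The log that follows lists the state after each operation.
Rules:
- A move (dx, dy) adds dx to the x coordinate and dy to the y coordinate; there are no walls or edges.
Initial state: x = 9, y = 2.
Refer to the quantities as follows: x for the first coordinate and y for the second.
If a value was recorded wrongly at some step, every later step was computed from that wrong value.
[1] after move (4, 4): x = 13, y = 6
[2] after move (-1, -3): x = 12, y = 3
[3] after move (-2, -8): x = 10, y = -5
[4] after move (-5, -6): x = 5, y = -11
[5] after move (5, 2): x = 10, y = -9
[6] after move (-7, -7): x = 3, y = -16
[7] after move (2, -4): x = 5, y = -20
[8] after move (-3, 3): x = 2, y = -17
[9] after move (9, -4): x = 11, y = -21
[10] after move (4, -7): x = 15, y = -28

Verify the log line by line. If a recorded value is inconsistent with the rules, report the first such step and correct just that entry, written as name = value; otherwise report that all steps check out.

step 1: x = 9 + (4) = 13, y = 2 + (4) = 6 -> verified
step 2: x = 13 + (-1) = 12, y = 6 + (-3) = 3 -> consistent with the log
step 3: x = 12 + (-2) = 10, y = 3 + (-8) = -5 -> in agreement
step 4: x = 10 + (-5) = 5, y = -5 + (-6) = -11 -> matches
step 5: x = 5 + (5) = 10, y = -11 + (2) = -9 -> consistent with the log
step 6: x = 10 + (-7) = 3, y = -9 + (-7) = -16 -> no discrepancy
step 7: x = 3 + (2) = 5, y = -16 + (-4) = -20 -> matches
step 8: x = 5 + (-3) = 2, y = -20 + (3) = -17 -> in agreement
step 9: x = 2 + (9) = 11, y = -17 + (-4) = -21 -> no discrepancy
step 10: x = 11 + (4) = 15, y = -21 + (-7) = -28 -> same as recorded
All steps check out; nothing to correct.

no error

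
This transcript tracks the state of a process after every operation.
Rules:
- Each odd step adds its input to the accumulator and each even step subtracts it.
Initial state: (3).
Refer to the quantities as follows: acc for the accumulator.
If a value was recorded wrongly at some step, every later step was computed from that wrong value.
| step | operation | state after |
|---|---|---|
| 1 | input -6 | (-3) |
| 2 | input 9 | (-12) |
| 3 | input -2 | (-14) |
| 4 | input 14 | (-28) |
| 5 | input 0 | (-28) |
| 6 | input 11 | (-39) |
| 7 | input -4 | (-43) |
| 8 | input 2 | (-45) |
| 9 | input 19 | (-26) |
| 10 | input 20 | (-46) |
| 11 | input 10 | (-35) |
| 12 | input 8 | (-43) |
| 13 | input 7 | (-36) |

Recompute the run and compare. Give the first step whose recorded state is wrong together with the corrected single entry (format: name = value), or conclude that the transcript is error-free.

Recomputing the run from the initial state:
step 1: acc = -3
step 2: acc = -12
step 3: acc = -14
step 4: acc = -28
step 5: acc = -28
step 6: acc = -39
step 7: acc = -43
step 8: acc = -45
step 9: acc = -26
step 10: acc = -46
step 11: acc = -36
step 12: acc = -44
step 13: acc = -37
The first disagreement with the transcript is at step 11, where the value should be acc = -36.

step 11, acc = -36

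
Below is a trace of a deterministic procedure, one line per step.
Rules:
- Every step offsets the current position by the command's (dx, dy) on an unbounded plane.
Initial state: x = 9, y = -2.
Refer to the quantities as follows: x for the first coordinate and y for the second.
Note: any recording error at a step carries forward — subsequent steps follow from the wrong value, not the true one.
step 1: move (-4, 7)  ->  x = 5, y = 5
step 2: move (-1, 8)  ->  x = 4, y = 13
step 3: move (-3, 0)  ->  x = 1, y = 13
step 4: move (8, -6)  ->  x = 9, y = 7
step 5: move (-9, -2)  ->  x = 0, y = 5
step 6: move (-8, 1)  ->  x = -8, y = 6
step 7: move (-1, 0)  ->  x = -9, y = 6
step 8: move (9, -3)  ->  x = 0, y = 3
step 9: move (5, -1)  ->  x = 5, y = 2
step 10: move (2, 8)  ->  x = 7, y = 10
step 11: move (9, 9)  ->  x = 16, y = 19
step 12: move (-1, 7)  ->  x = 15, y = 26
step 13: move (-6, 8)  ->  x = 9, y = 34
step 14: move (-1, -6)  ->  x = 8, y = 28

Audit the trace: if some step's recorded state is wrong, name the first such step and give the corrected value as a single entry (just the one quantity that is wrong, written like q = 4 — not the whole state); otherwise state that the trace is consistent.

no error

Step 1: x = 9 + (-4) = 5, y = -2 + (7) = 5 — consistent with the trace.
Step 2: x = 5 + (-1) = 4, y = 5 + (8) = 13 — agrees with the trace.
Step 3: x = 4 + (-3) = 1, y = 13 + (0) = 13 — same as recorded.
Step 4: x = 1 + (8) = 9, y = 13 + (-6) = 7 — exactly as logged.
Step 5: x = 9 + (-9) = 0, y = 7 + (-2) = 5 — checks out.
Step 6: x = 0 + (-8) = -8, y = 5 + (1) = 6 — no discrepancy.
Step 7: x = -8 + (-1) = -9, y = 6 + (0) = 6 — no discrepancy.
Step 8: x = -9 + (9) = 0, y = 6 + (-3) = 3 — no discrepancy.
Step 9: x = 0 + (5) = 5, y = 3 + (-1) = 2 — in agreement.
Step 10: x = 5 + (2) = 7, y = 2 + (8) = 10 — in agreement.
Step 11: x = 7 + (9) = 16, y = 10 + (9) = 19 — confirmed correct.
Step 12: x = 16 + (-1) = 15, y = 19 + (7) = 26 — matches.
Step 13: x = 15 + (-6) = 9, y = 26 + (8) = 34 — matches.
Step 14: x = 9 + (-1) = 8, y = 34 + (-6) = 28 — agrees with the trace.
The whole run recomputes cleanly — no discrepancies.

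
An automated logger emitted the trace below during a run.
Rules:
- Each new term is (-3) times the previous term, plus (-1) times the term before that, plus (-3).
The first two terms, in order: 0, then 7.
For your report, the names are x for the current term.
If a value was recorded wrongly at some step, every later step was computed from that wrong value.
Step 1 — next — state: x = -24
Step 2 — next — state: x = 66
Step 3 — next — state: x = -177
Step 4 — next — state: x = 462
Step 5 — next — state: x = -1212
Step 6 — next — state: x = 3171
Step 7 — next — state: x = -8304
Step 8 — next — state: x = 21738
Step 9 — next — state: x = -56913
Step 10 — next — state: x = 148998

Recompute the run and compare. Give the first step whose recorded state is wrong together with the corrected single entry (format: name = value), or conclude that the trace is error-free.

Recomputing the run from the initial state:
step 1: x = -24
step 2: x = 62
step 3: x = -165
step 4: x = 430
step 5: x = -1128
step 6: x = 2951
step 7: x = -7728
step 8: x = 20230
step 9: x = -52965
step 10: x = 138662
The first disagreement with the trace is at step 2, where the value should be x = 62.

step 2, x = 62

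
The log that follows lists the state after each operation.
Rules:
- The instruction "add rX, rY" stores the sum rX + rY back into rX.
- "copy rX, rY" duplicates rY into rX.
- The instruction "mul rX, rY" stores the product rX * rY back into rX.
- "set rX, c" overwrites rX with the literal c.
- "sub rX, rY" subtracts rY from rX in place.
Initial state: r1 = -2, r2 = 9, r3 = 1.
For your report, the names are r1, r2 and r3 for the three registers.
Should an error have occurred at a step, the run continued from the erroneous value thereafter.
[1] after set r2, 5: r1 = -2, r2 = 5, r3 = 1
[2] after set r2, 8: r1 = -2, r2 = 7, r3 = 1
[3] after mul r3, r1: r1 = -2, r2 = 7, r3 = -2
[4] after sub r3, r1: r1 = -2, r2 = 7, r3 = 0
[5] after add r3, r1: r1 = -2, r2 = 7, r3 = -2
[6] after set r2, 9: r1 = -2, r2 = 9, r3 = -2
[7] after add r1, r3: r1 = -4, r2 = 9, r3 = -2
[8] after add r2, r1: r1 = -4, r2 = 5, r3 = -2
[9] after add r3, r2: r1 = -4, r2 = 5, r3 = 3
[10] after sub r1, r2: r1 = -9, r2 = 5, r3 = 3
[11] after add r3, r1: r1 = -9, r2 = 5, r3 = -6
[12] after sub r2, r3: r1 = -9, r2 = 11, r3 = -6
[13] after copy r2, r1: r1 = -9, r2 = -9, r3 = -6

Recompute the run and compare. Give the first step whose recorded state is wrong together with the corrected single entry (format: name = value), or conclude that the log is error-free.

step 2, r2 = 8

1. r2 = 5 (in agreement)
2. r2 = 8 (this is not what the log shows)
So the first discrepancy is step 2, where the right value is r2 = 8.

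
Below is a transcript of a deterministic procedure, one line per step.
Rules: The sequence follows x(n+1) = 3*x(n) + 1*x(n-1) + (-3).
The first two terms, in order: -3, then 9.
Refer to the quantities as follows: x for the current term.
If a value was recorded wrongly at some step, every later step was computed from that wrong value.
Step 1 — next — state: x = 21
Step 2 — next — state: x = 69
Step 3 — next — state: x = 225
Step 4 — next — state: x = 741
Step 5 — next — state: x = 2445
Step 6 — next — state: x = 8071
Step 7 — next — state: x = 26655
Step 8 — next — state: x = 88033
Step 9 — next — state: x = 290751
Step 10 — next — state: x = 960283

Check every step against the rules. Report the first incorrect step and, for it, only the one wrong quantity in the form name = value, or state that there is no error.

step 6, x = 8073

Recomputing the run from the initial state:
step 1: x = 21
step 2: x = 69
step 3: x = 225
step 4: x = 741
step 5: x = 2445
step 6: x = 8073
step 7: x = 26661
step 8: x = 88053
step 9: x = 290817
step 10: x = 960501
The first disagreement with the transcript is at step 6, where the value should be x = 8073.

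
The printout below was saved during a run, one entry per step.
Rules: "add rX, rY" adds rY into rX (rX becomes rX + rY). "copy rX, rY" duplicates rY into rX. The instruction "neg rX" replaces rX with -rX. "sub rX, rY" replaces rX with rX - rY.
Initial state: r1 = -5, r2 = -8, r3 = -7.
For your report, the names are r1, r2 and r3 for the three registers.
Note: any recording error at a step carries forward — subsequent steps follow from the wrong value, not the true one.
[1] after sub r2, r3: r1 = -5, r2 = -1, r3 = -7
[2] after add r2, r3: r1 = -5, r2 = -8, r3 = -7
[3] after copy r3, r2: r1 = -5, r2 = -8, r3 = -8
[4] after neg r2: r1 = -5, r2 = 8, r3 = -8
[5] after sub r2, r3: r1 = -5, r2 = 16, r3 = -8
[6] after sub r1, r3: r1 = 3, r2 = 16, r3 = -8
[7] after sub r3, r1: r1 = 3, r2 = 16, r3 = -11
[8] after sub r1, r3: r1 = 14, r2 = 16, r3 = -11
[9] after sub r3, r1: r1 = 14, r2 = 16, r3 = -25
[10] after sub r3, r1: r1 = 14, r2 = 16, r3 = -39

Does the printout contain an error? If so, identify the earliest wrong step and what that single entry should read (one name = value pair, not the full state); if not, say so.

no error

Recomputing the run from the initial state:
step 1: r1 = -5, r2 = -1, r3 = -7
step 2: r1 = -5, r2 = -8, r3 = -7
step 3: r1 = -5, r2 = -8, r3 = -8
step 4: r1 = -5, r2 = 8, r3 = -8
step 5: r1 = -5, r2 = 16, r3 = -8
step 6: r1 = 3, r2 = 16, r3 = -8
step 7: r1 = 3, r2 = 16, r3 = -11
step 8: r1 = 14, r2 = 16, r3 = -11
step 9: r1 = 14, r2 = 16, r3 = -25
step 10: r1 = 14, r2 = 16, r3 = -39
This matches the printout at every step.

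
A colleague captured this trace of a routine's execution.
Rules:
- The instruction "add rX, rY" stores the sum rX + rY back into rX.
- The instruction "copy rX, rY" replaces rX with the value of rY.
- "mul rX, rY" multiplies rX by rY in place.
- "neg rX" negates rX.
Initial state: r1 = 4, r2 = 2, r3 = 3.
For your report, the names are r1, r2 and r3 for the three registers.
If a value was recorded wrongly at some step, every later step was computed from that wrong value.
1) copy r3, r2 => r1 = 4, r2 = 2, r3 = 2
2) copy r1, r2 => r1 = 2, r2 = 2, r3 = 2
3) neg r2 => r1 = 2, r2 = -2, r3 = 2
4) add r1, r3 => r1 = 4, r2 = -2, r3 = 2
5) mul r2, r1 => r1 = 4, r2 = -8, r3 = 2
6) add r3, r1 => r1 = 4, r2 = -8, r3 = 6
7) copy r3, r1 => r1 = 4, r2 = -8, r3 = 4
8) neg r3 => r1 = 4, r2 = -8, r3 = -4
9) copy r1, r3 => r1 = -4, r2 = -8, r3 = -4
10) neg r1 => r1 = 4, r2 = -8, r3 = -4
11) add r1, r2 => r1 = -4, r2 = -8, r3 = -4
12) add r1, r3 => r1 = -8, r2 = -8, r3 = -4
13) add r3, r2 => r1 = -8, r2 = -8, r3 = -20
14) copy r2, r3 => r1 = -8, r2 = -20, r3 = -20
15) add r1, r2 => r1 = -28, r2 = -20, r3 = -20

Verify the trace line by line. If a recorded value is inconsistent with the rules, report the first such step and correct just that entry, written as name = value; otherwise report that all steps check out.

step 13, r3 = -12

Recomputing the run from the initial state:
step 1: r1 = 4, r2 = 2, r3 = 2
step 2: r1 = 2, r2 = 2, r3 = 2
step 3: r1 = 2, r2 = -2, r3 = 2
step 4: r1 = 4, r2 = -2, r3 = 2
step 5: r1 = 4, r2 = -8, r3 = 2
step 6: r1 = 4, r2 = -8, r3 = 6
step 7: r1 = 4, r2 = -8, r3 = 4
step 8: r1 = 4, r2 = -8, r3 = -4
step 9: r1 = -4, r2 = -8, r3 = -4
step 10: r1 = 4, r2 = -8, r3 = -4
step 11: r1 = -4, r2 = -8, r3 = -4
step 12: r1 = -8, r2 = -8, r3 = -4
step 13: r1 = -8, r2 = -8, r3 = -12
step 14: r1 = -8, r2 = -12, r3 = -12
step 15: r1 = -20, r2 = -12, r3 = -12
The first disagreement with the trace is at step 13, where the value should be r3 = -12.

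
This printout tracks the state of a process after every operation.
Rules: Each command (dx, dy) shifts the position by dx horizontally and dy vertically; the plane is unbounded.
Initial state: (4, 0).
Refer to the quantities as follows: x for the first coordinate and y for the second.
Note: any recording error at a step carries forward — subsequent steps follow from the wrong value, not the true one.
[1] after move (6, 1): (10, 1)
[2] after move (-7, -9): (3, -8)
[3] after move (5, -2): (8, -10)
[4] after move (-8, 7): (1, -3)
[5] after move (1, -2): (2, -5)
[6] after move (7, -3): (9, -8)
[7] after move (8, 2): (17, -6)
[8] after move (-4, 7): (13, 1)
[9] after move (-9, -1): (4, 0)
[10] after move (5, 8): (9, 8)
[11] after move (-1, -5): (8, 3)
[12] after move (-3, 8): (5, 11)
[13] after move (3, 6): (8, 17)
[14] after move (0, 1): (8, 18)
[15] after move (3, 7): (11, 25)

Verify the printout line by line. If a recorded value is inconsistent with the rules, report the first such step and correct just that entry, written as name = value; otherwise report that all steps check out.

step 4, x = 0

step 1: x = 4 + (6) = 10, y = 0 + (1) = 1 -> agrees with the printout
step 2: x = 10 + (-7) = 3, y = 1 + (-9) = -8 -> verified
step 3: x = 3 + (5) = 8, y = -8 + (-2) = -10 -> verified
step 4: x = 8 + (-8) = 0, y = -10 + (7) = -3 -> a discrepancy with the printout
The earliest wrong entry is at step 4: it should read x = 0.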